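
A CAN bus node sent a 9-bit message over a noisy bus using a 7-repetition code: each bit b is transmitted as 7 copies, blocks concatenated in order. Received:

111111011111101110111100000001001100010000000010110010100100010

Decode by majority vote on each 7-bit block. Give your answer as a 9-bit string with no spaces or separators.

Block 1 (1111110): 6 ones → 1
Block 2 (1111110): 6 ones → 1
Block 3 (1110111): 6 ones → 1
Block 4 (1000000): 1 one → 0
Block 5 (0100110): 3 ones → 0
Block 6 (0010000): 1 one → 0
Block 7 (0000101): 2 ones → 0
Block 8 (1001010): 3 ones → 0
Block 9 (0100010): 2 ones → 0

111000000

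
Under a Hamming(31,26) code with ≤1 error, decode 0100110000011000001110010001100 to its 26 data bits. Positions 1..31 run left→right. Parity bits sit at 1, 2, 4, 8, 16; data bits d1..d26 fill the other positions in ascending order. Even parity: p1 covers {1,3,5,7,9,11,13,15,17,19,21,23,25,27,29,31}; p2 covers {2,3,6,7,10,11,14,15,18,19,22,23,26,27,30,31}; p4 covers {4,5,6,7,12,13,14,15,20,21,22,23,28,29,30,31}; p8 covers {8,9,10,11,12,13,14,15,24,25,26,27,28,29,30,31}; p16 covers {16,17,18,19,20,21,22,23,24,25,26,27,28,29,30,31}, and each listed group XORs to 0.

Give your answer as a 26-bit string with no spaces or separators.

01100011100001110010001100

s1 (pos 1,3,5,7,9,11,13,15,17,19,21,23,25,27,29,31): 0⊕0⊕1⊕0⊕0⊕0⊕1⊕0⊕0⊕1⊕1⊕0⊕0⊕0⊕1⊕0 = 1
s2 (pos 2,3,6,7,10,11,14,15,18,19,22,23,26,27,30,31): 1⊕0⊕1⊕0⊕0⊕0⊕0⊕0⊕0⊕1⊕0⊕0⊕0⊕0⊕0⊕0 = 1
s4 (pos 4,5,6,7,12,13,14,15,20,21,22,23,28,29,30,31): 0⊕1⊕1⊕0⊕1⊕1⊕0⊕0⊕1⊕1⊕0⊕0⊕1⊕1⊕0⊕0 = 0
s8 (pos 8,9,10,11,12,13,14,15,24,25,26,27,28,29,30,31): 0⊕0⊕0⊕0⊕1⊕1⊕0⊕0⊕1⊕0⊕0⊕0⊕1⊕1⊕0⊕0 = 1
s16 (pos 16,17,18,19,20,21,22,23,24,25,26,27,28,29,30,31): 0⊕0⊕0⊕1⊕1⊕1⊕0⊕0⊕1⊕0⊕0⊕0⊕1⊕1⊕0⊕0 = 0
Syndrome s16…s1 = 01011 → error at position 11.
Flip position 11: 0100110000011000001110010001100 → 0100110000111000001110010001100
Read data bits from positions 3,5,6,7,9,10,11,12,13,14,15,17,18,19,20,21,22,23,24,25,26,27,28,29,30,31: 01100011100001110010001100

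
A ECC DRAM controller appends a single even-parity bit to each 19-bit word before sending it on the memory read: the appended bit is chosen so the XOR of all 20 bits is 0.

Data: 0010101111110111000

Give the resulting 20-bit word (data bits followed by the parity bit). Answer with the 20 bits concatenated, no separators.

00101011111101110001

XOR of the 19 data bits: 0⊕0⊕1⊕0⊕1⊕0⊕1⊕1⊕1⊕1⊕1⊕1⊕0⊕1⊕1⊕1⊕0⊕0⊕0 = 1
Parity bit = 1 (so all 20 bits XOR to 0).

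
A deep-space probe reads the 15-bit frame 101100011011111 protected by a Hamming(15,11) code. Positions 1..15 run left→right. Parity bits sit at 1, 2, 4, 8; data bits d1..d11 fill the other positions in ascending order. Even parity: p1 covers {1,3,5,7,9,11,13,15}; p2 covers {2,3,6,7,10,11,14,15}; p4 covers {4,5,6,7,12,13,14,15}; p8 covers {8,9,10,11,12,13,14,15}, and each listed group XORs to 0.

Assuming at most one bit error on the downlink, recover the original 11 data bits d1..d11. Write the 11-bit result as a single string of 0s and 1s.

10001010111

s1 (pos 1,3,5,7,9,11,13,15): 1⊕1⊕0⊕0⊕1⊕1⊕1⊕1 = 0
s2 (pos 2,3,6,7,10,11,14,15): 0⊕1⊕0⊕0⊕0⊕1⊕1⊕1 = 0
s4 (pos 4,5,6,7,12,13,14,15): 1⊕0⊕0⊕0⊕1⊕1⊕1⊕1 = 1
s8 (pos 8,9,10,11,12,13,14,15): 1⊕1⊕0⊕1⊕1⊕1⊕1⊕1 = 1
Syndrome s8…s1 = 1100 → error at position 12.
Flip position 12: 101100011011111 → 101100011010111
Read data bits from positions 3,5,6,7,9,10,11,12,13,14,15: 10001010111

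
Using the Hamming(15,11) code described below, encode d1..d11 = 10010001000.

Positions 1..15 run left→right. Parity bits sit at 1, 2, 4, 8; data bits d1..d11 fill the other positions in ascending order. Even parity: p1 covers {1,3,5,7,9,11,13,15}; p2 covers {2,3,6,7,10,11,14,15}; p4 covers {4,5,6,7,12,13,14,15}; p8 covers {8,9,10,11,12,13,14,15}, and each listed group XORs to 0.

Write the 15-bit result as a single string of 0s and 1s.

001000110001000

Place data at non-parity positions: p1 p2 1 p4 0 0 1 p8 0 0 0 1 0 0 0
p1 (pos 1,3,5,7,9,11,13,15): XOR of data positions = 1⊕0⊕1⊕0⊕0⊕0⊕0 = 0
p2 (pos 2,3,6,7,10,11,14,15): XOR of data positions = 1⊕0⊕1⊕0⊕0⊕0⊕0 = 0
p4 (pos 4,5,6,7,12,13,14,15): XOR of data positions = 0⊕0⊕1⊕1⊕0⊕0⊕0 = 0
p8 (pos 8,9,10,11,12,13,14,15): XOR of data positions = 0⊕0⊕0⊕1⊕0⊕0⊕0 = 1
Codeword: 001000110001000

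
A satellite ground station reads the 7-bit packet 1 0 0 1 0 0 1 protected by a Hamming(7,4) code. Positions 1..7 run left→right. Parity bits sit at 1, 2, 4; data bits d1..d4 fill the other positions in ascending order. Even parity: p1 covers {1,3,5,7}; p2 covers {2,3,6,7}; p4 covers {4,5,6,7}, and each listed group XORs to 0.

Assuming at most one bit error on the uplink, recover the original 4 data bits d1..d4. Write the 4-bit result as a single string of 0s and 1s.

s1 (pos 1,3,5,7): 1⊕0⊕0⊕1 = 0
s2 (pos 2,3,6,7): 0⊕0⊕0⊕1 = 1
s4 (pos 4,5,6,7): 1⊕0⊕0⊕1 = 0
Syndrome s4…s1 = 010 → error at position 2.
Flip position 2: 1001001 → 1101001
Read data bits from positions 3,5,6,7: 0001

0001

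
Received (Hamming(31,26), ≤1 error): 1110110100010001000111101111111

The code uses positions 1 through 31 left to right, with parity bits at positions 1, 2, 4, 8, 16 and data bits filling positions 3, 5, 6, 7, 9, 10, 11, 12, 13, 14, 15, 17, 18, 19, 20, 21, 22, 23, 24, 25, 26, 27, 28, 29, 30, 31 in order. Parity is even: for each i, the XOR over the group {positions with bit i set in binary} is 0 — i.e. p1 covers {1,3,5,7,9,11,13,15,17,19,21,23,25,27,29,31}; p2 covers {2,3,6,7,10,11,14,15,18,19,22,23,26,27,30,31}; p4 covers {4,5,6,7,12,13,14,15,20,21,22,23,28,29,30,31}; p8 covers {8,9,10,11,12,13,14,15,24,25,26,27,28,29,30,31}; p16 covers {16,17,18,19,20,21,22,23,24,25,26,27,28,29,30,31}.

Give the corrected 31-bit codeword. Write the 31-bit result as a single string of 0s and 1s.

1110110100010011000111101111111

s1 (pos 1,3,5,7,9,11,13,15,17,19,21,23,25,27,29,31): 1⊕1⊕1⊕0⊕0⊕0⊕0⊕0⊕0⊕0⊕1⊕1⊕1⊕1⊕1⊕1 = 1
s2 (pos 2,3,6,7,10,11,14,15,18,19,22,23,26,27,30,31): 1⊕1⊕1⊕0⊕0⊕0⊕0⊕0⊕0⊕0⊕1⊕1⊕1⊕1⊕1⊕1 = 1
s4 (pos 4,5,6,7,12,13,14,15,20,21,22,23,28,29,30,31): 0⊕1⊕1⊕0⊕1⊕0⊕0⊕0⊕1⊕1⊕1⊕1⊕1⊕1⊕1⊕1 = 1
s8 (pos 8,9,10,11,12,13,14,15,24,25,26,27,28,29,30,31): 1⊕0⊕0⊕0⊕1⊕0⊕0⊕0⊕0⊕1⊕1⊕1⊕1⊕1⊕1⊕1 = 1
s16 (pos 16,17,18,19,20,21,22,23,24,25,26,27,28,29,30,31): 1⊕0⊕0⊕0⊕1⊕1⊕1⊕1⊕0⊕1⊕1⊕1⊕1⊕1⊕1⊕1 = 0
Syndrome s16…s1 = 01111 → error at position 15.
Flip position 15: 1110110100010001000111101111111 → 1110110100010011000111101111111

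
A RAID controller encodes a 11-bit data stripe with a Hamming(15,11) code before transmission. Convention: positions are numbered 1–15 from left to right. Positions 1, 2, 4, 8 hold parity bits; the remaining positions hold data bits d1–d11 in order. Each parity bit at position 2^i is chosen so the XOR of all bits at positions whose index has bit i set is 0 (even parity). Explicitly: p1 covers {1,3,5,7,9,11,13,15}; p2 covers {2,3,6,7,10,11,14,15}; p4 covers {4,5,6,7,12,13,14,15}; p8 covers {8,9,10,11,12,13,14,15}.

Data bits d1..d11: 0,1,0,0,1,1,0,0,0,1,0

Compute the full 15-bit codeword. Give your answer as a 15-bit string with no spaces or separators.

Place data at non-parity positions: p1 p2 0 p4 1 0 0 p8 1 1 0 0 0 1 0
p1 (pos 1,3,5,7,9,11,13,15): XOR of data positions = 0⊕1⊕0⊕1⊕0⊕0⊕0 = 0
p2 (pos 2,3,6,7,10,11,14,15): XOR of data positions = 0⊕0⊕0⊕1⊕0⊕1⊕0 = 0
p4 (pos 4,5,6,7,12,13,14,15): XOR of data positions = 1⊕0⊕0⊕0⊕0⊕1⊕0 = 0
p8 (pos 8,9,10,11,12,13,14,15): XOR of data positions = 1⊕1⊕0⊕0⊕0⊕1⊕0 = 1
Codeword: 000010011100010

000010011100010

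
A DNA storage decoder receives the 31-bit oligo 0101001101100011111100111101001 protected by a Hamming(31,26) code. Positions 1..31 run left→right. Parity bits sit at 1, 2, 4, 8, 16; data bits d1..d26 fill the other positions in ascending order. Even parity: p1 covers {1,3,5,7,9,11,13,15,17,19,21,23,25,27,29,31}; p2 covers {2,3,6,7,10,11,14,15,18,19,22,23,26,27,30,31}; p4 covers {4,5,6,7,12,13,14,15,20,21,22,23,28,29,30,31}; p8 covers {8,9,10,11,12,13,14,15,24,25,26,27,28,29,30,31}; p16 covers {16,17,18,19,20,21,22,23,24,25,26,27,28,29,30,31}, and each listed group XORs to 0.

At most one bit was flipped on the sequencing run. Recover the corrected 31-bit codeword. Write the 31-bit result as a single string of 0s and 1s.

0101001101100011111100111100001

s1 (pos 1,3,5,7,9,11,13,15,17,19,21,23,25,27,29,31): 0⊕0⊕0⊕1⊕0⊕1⊕0⊕1⊕1⊕1⊕0⊕1⊕1⊕0⊕0⊕1 = 0
s2 (pos 2,3,6,7,10,11,14,15,18,19,22,23,26,27,30,31): 1⊕0⊕0⊕1⊕1⊕1⊕0⊕1⊕1⊕1⊕0⊕1⊕1⊕0⊕0⊕1 = 0
s4 (pos 4,5,6,7,12,13,14,15,20,21,22,23,28,29,30,31): 1⊕0⊕0⊕1⊕0⊕0⊕0⊕1⊕1⊕0⊕0⊕1⊕1⊕0⊕0⊕1 = 1
s8 (pos 8,9,10,11,12,13,14,15,24,25,26,27,28,29,30,31): 1⊕0⊕1⊕1⊕0⊕0⊕0⊕1⊕1⊕1⊕1⊕0⊕1⊕0⊕0⊕1 = 1
s16 (pos 16,17,18,19,20,21,22,23,24,25,26,27,28,29,30,31): 1⊕1⊕1⊕1⊕1⊕0⊕0⊕1⊕1⊕1⊕1⊕0⊕1⊕0⊕0⊕1 = 1
Syndrome s16…s1 = 11100 → error at position 28.
Flip position 28: 0101001101100011111100111101001 → 0101001101100011111100111100001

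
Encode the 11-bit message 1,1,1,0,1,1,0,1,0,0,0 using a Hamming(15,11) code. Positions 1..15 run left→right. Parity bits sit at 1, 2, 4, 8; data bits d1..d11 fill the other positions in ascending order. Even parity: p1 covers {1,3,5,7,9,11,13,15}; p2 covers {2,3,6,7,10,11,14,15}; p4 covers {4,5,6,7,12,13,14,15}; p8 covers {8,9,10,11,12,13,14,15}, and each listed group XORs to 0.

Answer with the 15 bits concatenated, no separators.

Place data at non-parity positions: p1 p2 1 p4 1 1 0 p8 1 1 0 1 0 0 0
p1 (pos 1,3,5,7,9,11,13,15): XOR of data positions = 1⊕1⊕0⊕1⊕0⊕0⊕0 = 1
p2 (pos 2,3,6,7,10,11,14,15): XOR of data positions = 1⊕1⊕0⊕1⊕0⊕0⊕0 = 1
p4 (pos 4,5,6,7,12,13,14,15): XOR of data positions = 1⊕1⊕0⊕1⊕0⊕0⊕0 = 1
p8 (pos 8,9,10,11,12,13,14,15): XOR of data positions = 1⊕1⊕0⊕1⊕0⊕0⊕0 = 1
Codeword: 111111011101000

111111011101000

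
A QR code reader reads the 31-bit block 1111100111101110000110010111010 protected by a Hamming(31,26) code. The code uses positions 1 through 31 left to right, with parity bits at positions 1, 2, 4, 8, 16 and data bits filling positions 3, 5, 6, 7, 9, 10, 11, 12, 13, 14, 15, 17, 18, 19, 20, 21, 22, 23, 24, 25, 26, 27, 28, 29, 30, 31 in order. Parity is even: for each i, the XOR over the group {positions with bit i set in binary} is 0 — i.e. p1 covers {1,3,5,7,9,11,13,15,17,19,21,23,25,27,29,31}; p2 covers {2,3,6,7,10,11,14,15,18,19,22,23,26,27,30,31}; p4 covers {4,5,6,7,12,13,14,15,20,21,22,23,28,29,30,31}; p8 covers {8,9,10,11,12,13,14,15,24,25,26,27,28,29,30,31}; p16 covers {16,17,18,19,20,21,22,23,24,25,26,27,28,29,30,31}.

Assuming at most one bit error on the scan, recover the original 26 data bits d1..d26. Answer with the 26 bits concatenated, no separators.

s1 (pos 1,3,5,7,9,11,13,15,17,19,21,23,25,27,29,31): 1⊕1⊕1⊕0⊕1⊕1⊕1⊕1⊕0⊕0⊕1⊕0⊕0⊕1⊕0⊕0 = 1
s2 (pos 2,3,6,7,10,11,14,15,18,19,22,23,26,27,30,31): 1⊕1⊕0⊕0⊕1⊕1⊕1⊕1⊕0⊕0⊕0⊕0⊕1⊕1⊕1⊕0 = 1
s4 (pos 4,5,6,7,12,13,14,15,20,21,22,23,28,29,30,31): 1⊕1⊕0⊕0⊕0⊕1⊕1⊕1⊕1⊕1⊕0⊕0⊕1⊕0⊕1⊕0 = 1
s8 (pos 8,9,10,11,12,13,14,15,24,25,26,27,28,29,30,31): 1⊕1⊕1⊕1⊕0⊕1⊕1⊕1⊕1⊕0⊕1⊕1⊕1⊕0⊕1⊕0 = 0
s16 (pos 16,17,18,19,20,21,22,23,24,25,26,27,28,29,30,31): 0⊕0⊕0⊕0⊕1⊕1⊕0⊕0⊕1⊕0⊕1⊕1⊕1⊕0⊕1⊕0 = 1
Syndrome s16…s1 = 10111 → error at position 23.
Flip position 23: 1111100111101110000110010111010 → 1111100111101110000110110111010
Read data bits from positions 3,5,6,7,9,10,11,12,13,14,15,17,18,19,20,21,22,23,24,25,26,27,28,29,30,31: 11001110111000110110111010

11001110111000110110111010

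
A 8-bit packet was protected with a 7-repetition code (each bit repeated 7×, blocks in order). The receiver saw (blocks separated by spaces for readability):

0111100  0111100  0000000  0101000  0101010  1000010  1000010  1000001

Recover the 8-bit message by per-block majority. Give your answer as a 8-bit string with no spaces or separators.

Block 1 (0111100): 4 ones → 1
Block 2 (0111100): 4 ones → 1
Block 3 (0000000): 0 ones → 0
Block 4 (0101000): 2 ones → 0
Block 5 (0101010): 3 ones → 0
Block 6 (1000010): 2 ones → 0
Block 7 (1000010): 2 ones → 0
Block 8 (1000001): 2 ones → 0

11000000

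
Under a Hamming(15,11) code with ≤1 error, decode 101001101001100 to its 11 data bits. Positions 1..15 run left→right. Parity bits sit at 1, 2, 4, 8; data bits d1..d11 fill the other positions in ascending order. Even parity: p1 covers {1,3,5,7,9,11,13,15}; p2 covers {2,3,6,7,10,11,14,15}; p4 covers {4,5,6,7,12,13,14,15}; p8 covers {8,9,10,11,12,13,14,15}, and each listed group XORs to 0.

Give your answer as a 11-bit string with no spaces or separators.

s1 (pos 1,3,5,7,9,11,13,15): 1⊕1⊕0⊕1⊕1⊕0⊕1⊕0 = 1
s2 (pos 2,3,6,7,10,11,14,15): 0⊕1⊕1⊕1⊕0⊕0⊕0⊕0 = 1
s4 (pos 4,5,6,7,12,13,14,15): 0⊕0⊕1⊕1⊕1⊕1⊕0⊕0 = 0
s8 (pos 8,9,10,11,12,13,14,15): 0⊕1⊕0⊕0⊕1⊕1⊕0⊕0 = 1
Syndrome s8…s1 = 1011 → error at position 11.
Flip position 11: 101001101001100 → 101001101011100
Read data bits from positions 3,5,6,7,9,10,11,12,13,14,15: 10111011100

10111011100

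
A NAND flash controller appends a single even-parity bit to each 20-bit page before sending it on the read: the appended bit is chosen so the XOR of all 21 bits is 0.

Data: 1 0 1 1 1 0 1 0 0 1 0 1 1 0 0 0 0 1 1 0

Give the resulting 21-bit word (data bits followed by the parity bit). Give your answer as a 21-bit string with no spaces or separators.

XOR of the 20 data bits: 1⊕0⊕1⊕1⊕1⊕0⊕1⊕0⊕0⊕1⊕0⊕1⊕1⊕0⊕0⊕0⊕0⊕1⊕1⊕0 = 0
Parity bit = 0 (so all 21 bits XOR to 0).

101110100101100001100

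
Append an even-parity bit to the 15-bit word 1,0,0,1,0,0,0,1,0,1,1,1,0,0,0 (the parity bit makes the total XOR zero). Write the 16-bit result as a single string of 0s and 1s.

1001000101110000

XOR of the 15 data bits: 1⊕0⊕0⊕1⊕0⊕0⊕0⊕1⊕0⊕1⊕1⊕1⊕0⊕0⊕0 = 0
Parity bit = 0 (so all 16 bits XOR to 0).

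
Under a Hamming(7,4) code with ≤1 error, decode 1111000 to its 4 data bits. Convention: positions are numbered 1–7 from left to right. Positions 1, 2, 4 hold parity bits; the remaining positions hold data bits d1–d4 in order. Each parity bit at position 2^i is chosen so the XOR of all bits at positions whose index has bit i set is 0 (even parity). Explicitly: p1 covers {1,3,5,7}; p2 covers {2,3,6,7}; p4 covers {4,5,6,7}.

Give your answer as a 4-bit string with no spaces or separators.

s1 (pos 1,3,5,7): 1⊕1⊕0⊕0 = 0
s2 (pos 2,3,6,7): 1⊕1⊕0⊕0 = 0
s4 (pos 4,5,6,7): 1⊕0⊕0⊕0 = 1
Syndrome s4…s1 = 100 → error at position 4.
Flip position 4: 1111000 → 1110000
Read data bits from positions 3,5,6,7: 1000

1000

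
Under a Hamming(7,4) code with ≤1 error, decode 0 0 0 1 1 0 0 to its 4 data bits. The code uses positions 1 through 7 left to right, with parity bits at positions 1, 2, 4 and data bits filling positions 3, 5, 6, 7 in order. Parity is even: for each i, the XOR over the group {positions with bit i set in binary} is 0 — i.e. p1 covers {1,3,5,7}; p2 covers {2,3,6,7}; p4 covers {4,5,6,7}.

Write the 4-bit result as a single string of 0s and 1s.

0100

s1 (pos 1,3,5,7): 0⊕0⊕1⊕0 = 1
s2 (pos 2,3,6,7): 0⊕0⊕0⊕0 = 0
s4 (pos 4,5,6,7): 1⊕1⊕0⊕0 = 0
Syndrome s4…s1 = 001 → error at position 1.
Flip position 1: 0001100 → 1001100
Read data bits from positions 3,5,6,7: 0100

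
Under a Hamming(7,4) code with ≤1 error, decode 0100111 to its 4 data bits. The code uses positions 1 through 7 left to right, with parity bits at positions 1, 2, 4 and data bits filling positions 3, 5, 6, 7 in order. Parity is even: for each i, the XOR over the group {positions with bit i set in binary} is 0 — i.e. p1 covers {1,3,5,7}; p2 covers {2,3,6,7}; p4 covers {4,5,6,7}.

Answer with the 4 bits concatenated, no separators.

s1 (pos 1,3,5,7): 0⊕0⊕1⊕1 = 0
s2 (pos 2,3,6,7): 1⊕0⊕1⊕1 = 1
s4 (pos 4,5,6,7): 0⊕1⊕1⊕1 = 1
Syndrome s4…s1 = 110 → error at position 6.
Flip position 6: 0100111 → 0100101
Read data bits from positions 3,5,6,7: 0101

0101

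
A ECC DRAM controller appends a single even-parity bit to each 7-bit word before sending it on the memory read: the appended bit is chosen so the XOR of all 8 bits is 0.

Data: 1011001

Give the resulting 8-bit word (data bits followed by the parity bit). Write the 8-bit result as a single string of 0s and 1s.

10110010

XOR of the 7 data bits: 1⊕0⊕1⊕1⊕0⊕0⊕1 = 0
Parity bit = 0 (so all 8 bits XOR to 0).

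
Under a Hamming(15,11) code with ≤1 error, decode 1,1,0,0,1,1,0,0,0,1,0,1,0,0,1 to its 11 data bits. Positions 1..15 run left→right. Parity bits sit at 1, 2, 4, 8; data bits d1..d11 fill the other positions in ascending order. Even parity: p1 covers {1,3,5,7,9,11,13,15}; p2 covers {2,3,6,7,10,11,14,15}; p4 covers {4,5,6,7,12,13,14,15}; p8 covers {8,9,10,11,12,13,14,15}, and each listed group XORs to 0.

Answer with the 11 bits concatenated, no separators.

01101101001

s1 (pos 1,3,5,7,9,11,13,15): 1⊕0⊕1⊕0⊕0⊕0⊕0⊕1 = 1
s2 (pos 2,3,6,7,10,11,14,15): 1⊕0⊕1⊕0⊕1⊕0⊕0⊕1 = 0
s4 (pos 4,5,6,7,12,13,14,15): 0⊕1⊕1⊕0⊕1⊕0⊕0⊕1 = 0
s8 (pos 8,9,10,11,12,13,14,15): 0⊕0⊕1⊕0⊕1⊕0⊕0⊕1 = 1
Syndrome s8…s1 = 1001 → error at position 9.
Flip position 9: 110011000101001 → 110011001101001
Read data bits from positions 3,5,6,7,9,10,11,12,13,14,15: 01101101001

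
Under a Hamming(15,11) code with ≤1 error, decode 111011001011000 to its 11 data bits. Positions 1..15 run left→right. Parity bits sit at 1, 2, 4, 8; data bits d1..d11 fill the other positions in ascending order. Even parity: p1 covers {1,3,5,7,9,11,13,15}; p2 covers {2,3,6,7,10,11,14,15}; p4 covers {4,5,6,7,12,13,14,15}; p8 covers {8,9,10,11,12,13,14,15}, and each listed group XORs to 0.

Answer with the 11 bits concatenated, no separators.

11101011100

s1 (pos 1,3,5,7,9,11,13,15): 1⊕1⊕1⊕0⊕1⊕1⊕0⊕0 = 1
s2 (pos 2,3,6,7,10,11,14,15): 1⊕1⊕1⊕0⊕0⊕1⊕0⊕0 = 0
s4 (pos 4,5,6,7,12,13,14,15): 0⊕1⊕1⊕0⊕1⊕0⊕0⊕0 = 1
s8 (pos 8,9,10,11,12,13,14,15): 0⊕1⊕0⊕1⊕1⊕0⊕0⊕0 = 1
Syndrome s8…s1 = 1101 → error at position 13.
Flip position 13: 111011001011000 → 111011001011100
Read data bits from positions 3,5,6,7,9,10,11,12,13,14,15: 11101011100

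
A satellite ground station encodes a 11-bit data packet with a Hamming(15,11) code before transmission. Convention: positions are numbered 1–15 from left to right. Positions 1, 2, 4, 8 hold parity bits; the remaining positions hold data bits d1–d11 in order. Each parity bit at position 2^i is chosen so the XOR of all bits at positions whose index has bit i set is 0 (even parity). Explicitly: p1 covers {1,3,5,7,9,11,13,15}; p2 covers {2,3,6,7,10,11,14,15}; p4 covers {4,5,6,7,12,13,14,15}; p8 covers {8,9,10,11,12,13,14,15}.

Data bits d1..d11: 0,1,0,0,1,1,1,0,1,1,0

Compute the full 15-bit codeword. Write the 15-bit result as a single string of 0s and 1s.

Place data at non-parity positions: p1 p2 0 p4 1 0 0 p8 1 1 1 0 1 1 0
p1 (pos 1,3,5,7,9,11,13,15): XOR of data positions = 0⊕1⊕0⊕1⊕1⊕1⊕0 = 0
p2 (pos 2,3,6,7,10,11,14,15): XOR of data positions = 0⊕0⊕0⊕1⊕1⊕1⊕0 = 1
p4 (pos 4,5,6,7,12,13,14,15): XOR of data positions = 1⊕0⊕0⊕0⊕1⊕1⊕0 = 1
p8 (pos 8,9,10,11,12,13,14,15): XOR of data positions = 1⊕1⊕1⊕0⊕1⊕1⊕0 = 1
Codeword: 010110011110110

010110011110110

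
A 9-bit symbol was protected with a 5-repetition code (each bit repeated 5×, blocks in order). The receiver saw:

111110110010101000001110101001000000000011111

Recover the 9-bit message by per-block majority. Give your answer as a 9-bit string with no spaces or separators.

101010001

Block 1 (11111): 5 ones → 1
Block 2 (01100): 2 ones → 0
Block 3 (10101): 3 ones → 1
Block 4 (00000): 0 ones → 0
Block 5 (11101): 4 ones → 1
Block 6 (01001): 2 ones → 0
Block 7 (00000): 0 ones → 0
Block 8 (00000): 0 ones → 0
Block 9 (11111): 5 ones → 1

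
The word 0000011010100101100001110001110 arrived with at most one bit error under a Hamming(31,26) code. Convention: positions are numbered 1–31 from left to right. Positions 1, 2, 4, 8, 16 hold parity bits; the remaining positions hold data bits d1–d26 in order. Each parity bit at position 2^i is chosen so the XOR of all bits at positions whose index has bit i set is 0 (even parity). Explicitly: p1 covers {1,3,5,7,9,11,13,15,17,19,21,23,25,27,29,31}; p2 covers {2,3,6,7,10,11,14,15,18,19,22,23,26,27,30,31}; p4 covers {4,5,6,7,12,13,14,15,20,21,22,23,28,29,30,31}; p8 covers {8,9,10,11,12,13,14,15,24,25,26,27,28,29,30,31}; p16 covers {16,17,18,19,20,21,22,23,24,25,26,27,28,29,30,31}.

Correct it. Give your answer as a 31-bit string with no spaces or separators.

s1 (pos 1,3,5,7,9,11,13,15,17,19,21,23,25,27,29,31): 0⊕0⊕0⊕1⊕1⊕1⊕0⊕0⊕1⊕0⊕0⊕1⊕0⊕0⊕1⊕0 = 0
s2 (pos 2,3,6,7,10,11,14,15,18,19,22,23,26,27,30,31): 0⊕0⊕1⊕1⊕0⊕1⊕1⊕0⊕0⊕0⊕1⊕1⊕0⊕0⊕1⊕0 = 1
s4 (pos 4,5,6,7,12,13,14,15,20,21,22,23,28,29,30,31): 0⊕0⊕1⊕1⊕0⊕0⊕1⊕0⊕0⊕0⊕1⊕1⊕1⊕1⊕1⊕0 = 0
s8 (pos 8,9,10,11,12,13,14,15,24,25,26,27,28,29,30,31): 0⊕1⊕0⊕1⊕0⊕0⊕1⊕0⊕1⊕0⊕0⊕0⊕1⊕1⊕1⊕0 = 1
s16 (pos 16,17,18,19,20,21,22,23,24,25,26,27,28,29,30,31): 1⊕1⊕0⊕0⊕0⊕0⊕1⊕1⊕1⊕0⊕0⊕0⊕1⊕1⊕1⊕0 = 0
Syndrome s16…s1 = 01010 → error at position 10.
Flip position 10: 0000011010100101100001110001110 → 0000011011100101100001110001110

0000011011100101100001110001110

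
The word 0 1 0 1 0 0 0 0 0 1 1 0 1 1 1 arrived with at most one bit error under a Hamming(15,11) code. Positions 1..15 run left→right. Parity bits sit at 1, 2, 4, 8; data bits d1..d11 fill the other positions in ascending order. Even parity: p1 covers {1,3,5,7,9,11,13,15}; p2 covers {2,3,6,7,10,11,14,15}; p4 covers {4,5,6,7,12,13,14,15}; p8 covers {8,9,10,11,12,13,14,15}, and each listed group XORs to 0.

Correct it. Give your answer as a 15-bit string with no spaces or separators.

010100000100111

s1 (pos 1,3,5,7,9,11,13,15): 0⊕0⊕0⊕0⊕0⊕1⊕1⊕1 = 1
s2 (pos 2,3,6,7,10,11,14,15): 1⊕0⊕0⊕0⊕1⊕1⊕1⊕1 = 1
s4 (pos 4,5,6,7,12,13,14,15): 1⊕0⊕0⊕0⊕0⊕1⊕1⊕1 = 0
s8 (pos 8,9,10,11,12,13,14,15): 0⊕0⊕1⊕1⊕0⊕1⊕1⊕1 = 1
Syndrome s8…s1 = 1011 → error at position 11.
Flip position 11: 010100000110111 → 010100000100111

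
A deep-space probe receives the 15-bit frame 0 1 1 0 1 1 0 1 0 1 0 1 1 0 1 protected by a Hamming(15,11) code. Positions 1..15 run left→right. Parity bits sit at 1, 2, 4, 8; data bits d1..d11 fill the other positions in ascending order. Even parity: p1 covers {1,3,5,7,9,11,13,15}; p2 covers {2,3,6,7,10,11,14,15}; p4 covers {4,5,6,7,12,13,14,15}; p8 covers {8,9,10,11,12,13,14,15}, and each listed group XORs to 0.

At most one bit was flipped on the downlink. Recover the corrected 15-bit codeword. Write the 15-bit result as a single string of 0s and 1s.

011011010101111

s1 (pos 1,3,5,7,9,11,13,15): 0⊕1⊕1⊕0⊕0⊕0⊕1⊕1 = 0
s2 (pos 2,3,6,7,10,11,14,15): 1⊕1⊕1⊕0⊕1⊕0⊕0⊕1 = 1
s4 (pos 4,5,6,7,12,13,14,15): 0⊕1⊕1⊕0⊕1⊕1⊕0⊕1 = 1
s8 (pos 8,9,10,11,12,13,14,15): 1⊕0⊕1⊕0⊕1⊕1⊕0⊕1 = 1
Syndrome s8…s1 = 1110 → error at position 14.
Flip position 14: 011011010101101 → 011011010101111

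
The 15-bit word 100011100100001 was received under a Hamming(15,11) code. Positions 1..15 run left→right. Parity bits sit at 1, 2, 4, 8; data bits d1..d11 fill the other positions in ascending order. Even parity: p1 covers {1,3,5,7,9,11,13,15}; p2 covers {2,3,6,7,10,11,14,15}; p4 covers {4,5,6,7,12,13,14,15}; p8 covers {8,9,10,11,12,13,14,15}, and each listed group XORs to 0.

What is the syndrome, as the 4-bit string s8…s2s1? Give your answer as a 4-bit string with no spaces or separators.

0000

s1 (pos 1,3,5,7,9,11,13,15): 1⊕0⊕1⊕1⊕0⊕0⊕0⊕1 = 0
s2 (pos 2,3,6,7,10,11,14,15): 0⊕0⊕1⊕1⊕1⊕0⊕0⊕1 = 0
s4 (pos 4,5,6,7,12,13,14,15): 0⊕1⊕1⊕1⊕0⊕0⊕0⊕1 = 0
s8 (pos 8,9,10,11,12,13,14,15): 0⊕0⊕1⊕0⊕0⊕0⊕0⊕1 = 0
Syndrome s8…s1 = 0000 → no error.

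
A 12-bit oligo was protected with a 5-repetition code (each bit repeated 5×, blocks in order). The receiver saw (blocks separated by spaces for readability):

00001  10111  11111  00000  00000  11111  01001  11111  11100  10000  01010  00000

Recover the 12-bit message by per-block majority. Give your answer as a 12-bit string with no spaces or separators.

011001011000

Block 1 (00001): 1 one → 0
Block 2 (10111): 4 ones → 1
Block 3 (11111): 5 ones → 1
Block 4 (00000): 0 ones → 0
Block 5 (00000): 0 ones → 0
Block 6 (11111): 5 ones → 1
Block 7 (01001): 2 ones → 0
Block 8 (11111): 5 ones → 1
Block 9 (11100): 3 ones → 1
Block 10 (10000): 1 one → 0
Block 11 (01010): 2 ones → 0
Block 12 (00000): 0 ones → 0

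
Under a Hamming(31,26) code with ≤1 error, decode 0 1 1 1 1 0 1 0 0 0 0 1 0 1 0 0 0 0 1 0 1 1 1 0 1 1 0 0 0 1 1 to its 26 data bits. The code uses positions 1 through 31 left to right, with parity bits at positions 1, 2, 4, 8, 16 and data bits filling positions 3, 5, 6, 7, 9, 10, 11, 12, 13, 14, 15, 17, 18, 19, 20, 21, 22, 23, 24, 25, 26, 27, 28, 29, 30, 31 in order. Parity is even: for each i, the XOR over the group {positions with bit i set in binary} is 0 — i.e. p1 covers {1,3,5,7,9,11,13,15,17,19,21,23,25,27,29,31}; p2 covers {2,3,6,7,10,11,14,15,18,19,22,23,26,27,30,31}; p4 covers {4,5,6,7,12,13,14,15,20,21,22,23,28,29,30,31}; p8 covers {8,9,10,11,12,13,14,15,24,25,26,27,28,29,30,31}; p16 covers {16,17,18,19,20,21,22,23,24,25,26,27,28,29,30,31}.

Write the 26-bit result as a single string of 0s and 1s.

s1 (pos 1,3,5,7,9,11,13,15,17,19,21,23,25,27,29,31): 0⊕1⊕1⊕1⊕0⊕0⊕0⊕0⊕0⊕1⊕1⊕1⊕1⊕0⊕0⊕1 = 0
s2 (pos 2,3,6,7,10,11,14,15,18,19,22,23,26,27,30,31): 1⊕1⊕0⊕1⊕0⊕0⊕1⊕0⊕0⊕1⊕1⊕1⊕1⊕0⊕1⊕1 = 0
s4 (pos 4,5,6,7,12,13,14,15,20,21,22,23,28,29,30,31): 1⊕1⊕0⊕1⊕1⊕0⊕1⊕0⊕0⊕1⊕1⊕1⊕0⊕0⊕1⊕1 = 0
s8 (pos 8,9,10,11,12,13,14,15,24,25,26,27,28,29,30,31): 0⊕0⊕0⊕0⊕1⊕0⊕1⊕0⊕0⊕1⊕1⊕0⊕0⊕0⊕1⊕1 = 0
s16 (pos 16,17,18,19,20,21,22,23,24,25,26,27,28,29,30,31): 0⊕0⊕0⊕1⊕0⊕1⊕1⊕1⊕0⊕1⊕1⊕0⊕0⊕0⊕1⊕1 = 0
Syndrome s16…s1 = 00000 → no error.
Read data bits from positions 3,5,6,7,9,10,11,12,13,14,15,17,18,19,20,21,22,23,24,25,26,27,28,29,30,31: 11010001010001011101100011

11010001010001011101100011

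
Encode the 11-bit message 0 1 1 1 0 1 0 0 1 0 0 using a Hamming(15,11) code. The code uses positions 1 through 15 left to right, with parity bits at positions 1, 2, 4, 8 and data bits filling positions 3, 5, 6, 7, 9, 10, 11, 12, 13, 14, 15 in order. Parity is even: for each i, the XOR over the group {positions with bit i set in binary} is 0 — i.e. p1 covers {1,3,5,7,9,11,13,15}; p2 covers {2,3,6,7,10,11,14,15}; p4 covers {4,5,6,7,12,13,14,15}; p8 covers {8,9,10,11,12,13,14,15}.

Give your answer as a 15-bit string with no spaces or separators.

Place data at non-parity positions: p1 p2 0 p4 1 1 1 p8 0 1 0 0 1 0 0
p1 (pos 1,3,5,7,9,11,13,15): XOR of data positions = 0⊕1⊕1⊕0⊕0⊕1⊕0 = 1
p2 (pos 2,3,6,7,10,11,14,15): XOR of data positions = 0⊕1⊕1⊕1⊕0⊕0⊕0 = 1
p4 (pos 4,5,6,7,12,13,14,15): XOR of data positions = 1⊕1⊕1⊕0⊕1⊕0⊕0 = 0
p8 (pos 8,9,10,11,12,13,14,15): XOR of data positions = 0⊕1⊕0⊕0⊕1⊕0⊕0 = 0
Codeword: 110011100100100

110011100100100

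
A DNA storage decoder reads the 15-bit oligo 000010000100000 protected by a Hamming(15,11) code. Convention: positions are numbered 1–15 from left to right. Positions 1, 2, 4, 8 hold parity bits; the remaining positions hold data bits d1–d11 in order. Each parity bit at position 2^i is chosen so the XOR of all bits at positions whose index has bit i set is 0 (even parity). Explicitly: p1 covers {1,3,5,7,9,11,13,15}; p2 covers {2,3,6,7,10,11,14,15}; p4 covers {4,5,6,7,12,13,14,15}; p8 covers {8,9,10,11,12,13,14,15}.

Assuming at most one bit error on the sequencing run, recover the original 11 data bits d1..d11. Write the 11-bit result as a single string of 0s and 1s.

s1 (pos 1,3,5,7,9,11,13,15): 0⊕0⊕1⊕0⊕0⊕0⊕0⊕0 = 1
s2 (pos 2,3,6,7,10,11,14,15): 0⊕0⊕0⊕0⊕1⊕0⊕0⊕0 = 1
s4 (pos 4,5,6,7,12,13,14,15): 0⊕1⊕0⊕0⊕0⊕0⊕0⊕0 = 1
s8 (pos 8,9,10,11,12,13,14,15): 0⊕0⊕1⊕0⊕0⊕0⊕0⊕0 = 1
Syndrome s8…s1 = 1111 → error at position 15.
Flip position 15: 000010000100000 → 000010000100001
Read data bits from positions 3,5,6,7,9,10,11,12,13,14,15: 01000100001

01000100001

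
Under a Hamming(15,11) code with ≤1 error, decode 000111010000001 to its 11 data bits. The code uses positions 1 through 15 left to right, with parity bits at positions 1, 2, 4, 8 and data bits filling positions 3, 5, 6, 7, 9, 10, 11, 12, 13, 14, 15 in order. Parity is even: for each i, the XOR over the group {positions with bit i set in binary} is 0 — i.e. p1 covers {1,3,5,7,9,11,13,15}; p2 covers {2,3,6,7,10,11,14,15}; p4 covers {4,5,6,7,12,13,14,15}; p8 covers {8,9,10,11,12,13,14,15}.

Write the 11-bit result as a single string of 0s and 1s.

s1 (pos 1,3,5,7,9,11,13,15): 0⊕0⊕1⊕0⊕0⊕0⊕0⊕1 = 0
s2 (pos 2,3,6,7,10,11,14,15): 0⊕0⊕1⊕0⊕0⊕0⊕0⊕1 = 0
s4 (pos 4,5,6,7,12,13,14,15): 1⊕1⊕1⊕0⊕0⊕0⊕0⊕1 = 0
s8 (pos 8,9,10,11,12,13,14,15): 1⊕0⊕0⊕0⊕0⊕0⊕0⊕1 = 0
Syndrome s8…s1 = 0000 → no error.
Read data bits from positions 3,5,6,7,9,10,11,12,13,14,15: 01100000001

01100000001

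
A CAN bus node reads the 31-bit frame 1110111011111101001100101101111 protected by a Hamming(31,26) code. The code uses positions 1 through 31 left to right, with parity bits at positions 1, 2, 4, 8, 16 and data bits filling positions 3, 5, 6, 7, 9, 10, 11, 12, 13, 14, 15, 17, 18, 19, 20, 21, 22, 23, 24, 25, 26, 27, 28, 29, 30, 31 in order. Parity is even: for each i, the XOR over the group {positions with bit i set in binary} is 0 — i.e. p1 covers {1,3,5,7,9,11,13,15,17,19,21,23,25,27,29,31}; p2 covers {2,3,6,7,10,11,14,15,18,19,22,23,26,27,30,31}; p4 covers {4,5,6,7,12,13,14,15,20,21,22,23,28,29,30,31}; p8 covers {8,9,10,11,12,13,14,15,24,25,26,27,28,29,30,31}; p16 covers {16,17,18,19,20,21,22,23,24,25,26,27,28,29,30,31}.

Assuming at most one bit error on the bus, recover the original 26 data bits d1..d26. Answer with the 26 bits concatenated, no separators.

11111111110001100101101111

s1 (pos 1,3,5,7,9,11,13,15,17,19,21,23,25,27,29,31): 1⊕1⊕1⊕1⊕1⊕1⊕1⊕0⊕0⊕1⊕0⊕1⊕1⊕0⊕1⊕1 = 0
s2 (pos 2,3,6,7,10,11,14,15,18,19,22,23,26,27,30,31): 1⊕1⊕1⊕1⊕1⊕1⊕1⊕0⊕0⊕1⊕0⊕1⊕1⊕0⊕1⊕1 = 0
s4 (pos 4,5,6,7,12,13,14,15,20,21,22,23,28,29,30,31): 0⊕1⊕1⊕1⊕1⊕1⊕1⊕0⊕1⊕0⊕0⊕1⊕1⊕1⊕1⊕1 = 0
s8 (pos 8,9,10,11,12,13,14,15,24,25,26,27,28,29,30,31): 0⊕1⊕1⊕1⊕1⊕1⊕1⊕0⊕0⊕1⊕1⊕0⊕1⊕1⊕1⊕1 = 0
s16 (pos 16,17,18,19,20,21,22,23,24,25,26,27,28,29,30,31): 1⊕0⊕0⊕1⊕1⊕0⊕0⊕1⊕0⊕1⊕1⊕0⊕1⊕1⊕1⊕1 = 0
Syndrome s16…s1 = 00000 → no error.
Read data bits from positions 3,5,6,7,9,10,11,12,13,14,15,17,18,19,20,21,22,23,24,25,26,27,28,29,30,31: 11111111110001100101101111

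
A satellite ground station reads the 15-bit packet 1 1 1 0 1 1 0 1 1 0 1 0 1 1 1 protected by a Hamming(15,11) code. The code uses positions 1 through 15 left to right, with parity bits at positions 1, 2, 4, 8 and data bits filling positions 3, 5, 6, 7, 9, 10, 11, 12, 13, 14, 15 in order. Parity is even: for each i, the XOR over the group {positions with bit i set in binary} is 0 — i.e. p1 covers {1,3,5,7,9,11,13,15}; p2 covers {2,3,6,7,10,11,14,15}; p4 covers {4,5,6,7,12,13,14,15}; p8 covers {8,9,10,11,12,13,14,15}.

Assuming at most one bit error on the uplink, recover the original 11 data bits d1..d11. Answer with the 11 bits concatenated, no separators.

s1 (pos 1,3,5,7,9,11,13,15): 1⊕1⊕1⊕0⊕1⊕1⊕1⊕1 = 1
s2 (pos 2,3,6,7,10,11,14,15): 1⊕1⊕1⊕0⊕0⊕1⊕1⊕1 = 0
s4 (pos 4,5,6,7,12,13,14,15): 0⊕1⊕1⊕0⊕0⊕1⊕1⊕1 = 1
s8 (pos 8,9,10,11,12,13,14,15): 1⊕1⊕0⊕1⊕0⊕1⊕1⊕1 = 0
Syndrome s8…s1 = 0101 → error at position 5.
Flip position 5: 111011011010111 → 111001011010111
Read data bits from positions 3,5,6,7,9,10,11,12,13,14,15: 10101010111

10101010111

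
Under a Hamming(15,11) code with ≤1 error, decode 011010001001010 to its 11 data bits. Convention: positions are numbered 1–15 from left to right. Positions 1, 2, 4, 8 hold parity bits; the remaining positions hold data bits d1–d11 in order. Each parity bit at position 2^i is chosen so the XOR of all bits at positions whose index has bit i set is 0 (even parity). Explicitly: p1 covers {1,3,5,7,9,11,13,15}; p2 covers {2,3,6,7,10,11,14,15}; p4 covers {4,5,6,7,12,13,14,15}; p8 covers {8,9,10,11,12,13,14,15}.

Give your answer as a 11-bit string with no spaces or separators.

s1 (pos 1,3,5,7,9,11,13,15): 0⊕1⊕1⊕0⊕1⊕0⊕0⊕0 = 1
s2 (pos 2,3,6,7,10,11,14,15): 1⊕1⊕0⊕0⊕0⊕0⊕1⊕0 = 1
s4 (pos 4,5,6,7,12,13,14,15): 0⊕1⊕0⊕0⊕1⊕0⊕1⊕0 = 1
s8 (pos 8,9,10,11,12,13,14,15): 0⊕1⊕0⊕0⊕1⊕0⊕1⊕0 = 1
Syndrome s8…s1 = 1111 → error at position 15.
Flip position 15: 011010001001010 → 011010001001011
Read data bits from positions 3,5,6,7,9,10,11,12,13,14,15: 11001001011

11001001011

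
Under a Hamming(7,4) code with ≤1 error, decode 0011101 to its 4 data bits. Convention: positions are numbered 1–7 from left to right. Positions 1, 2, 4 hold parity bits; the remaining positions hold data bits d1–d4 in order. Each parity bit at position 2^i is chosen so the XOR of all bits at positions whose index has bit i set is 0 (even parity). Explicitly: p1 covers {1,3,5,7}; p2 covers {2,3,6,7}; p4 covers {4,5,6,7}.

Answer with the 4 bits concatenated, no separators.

1001

s1 (pos 1,3,5,7): 0⊕1⊕1⊕1 = 1
s2 (pos 2,3,6,7): 0⊕1⊕0⊕1 = 0
s4 (pos 4,5,6,7): 1⊕1⊕0⊕1 = 1
Syndrome s4…s1 = 101 → error at position 5.
Flip position 5: 0011101 → 0011001
Read data bits from positions 3,5,6,7: 1001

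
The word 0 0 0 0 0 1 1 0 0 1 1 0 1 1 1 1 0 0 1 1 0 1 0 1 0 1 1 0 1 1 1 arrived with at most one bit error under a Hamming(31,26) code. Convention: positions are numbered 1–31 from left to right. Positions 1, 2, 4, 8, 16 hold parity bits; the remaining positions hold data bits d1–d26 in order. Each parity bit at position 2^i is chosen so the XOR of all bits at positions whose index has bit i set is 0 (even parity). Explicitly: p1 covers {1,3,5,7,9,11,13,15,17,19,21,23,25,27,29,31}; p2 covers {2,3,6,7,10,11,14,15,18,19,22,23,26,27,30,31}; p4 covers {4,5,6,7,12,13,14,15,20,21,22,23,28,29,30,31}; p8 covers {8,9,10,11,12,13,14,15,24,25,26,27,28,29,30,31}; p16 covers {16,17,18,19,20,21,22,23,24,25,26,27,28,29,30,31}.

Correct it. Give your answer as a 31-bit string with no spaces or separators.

s1 (pos 1,3,5,7,9,11,13,15,17,19,21,23,25,27,29,31): 0⊕0⊕0⊕1⊕0⊕1⊕1⊕1⊕0⊕1⊕0⊕0⊕0⊕1⊕1⊕1 = 0
s2 (pos 2,3,6,7,10,11,14,15,18,19,22,23,26,27,30,31): 0⊕0⊕1⊕1⊕1⊕1⊕1⊕1⊕0⊕1⊕1⊕0⊕1⊕1⊕1⊕1 = 0
s4 (pos 4,5,6,7,12,13,14,15,20,21,22,23,28,29,30,31): 0⊕0⊕1⊕1⊕0⊕1⊕1⊕1⊕1⊕0⊕1⊕0⊕0⊕1⊕1⊕1 = 0
s8 (pos 8,9,10,11,12,13,14,15,24,25,26,27,28,29,30,31): 0⊕0⊕1⊕1⊕0⊕1⊕1⊕1⊕1⊕0⊕1⊕1⊕0⊕1⊕1⊕1 = 1
s16 (pos 16,17,18,19,20,21,22,23,24,25,26,27,28,29,30,31): 1⊕0⊕0⊕1⊕1⊕0⊕1⊕0⊕1⊕0⊕1⊕1⊕0⊕1⊕1⊕1 = 0
Syndrome s16…s1 = 01000 → error at position 8.
Flip position 8: 0000011001101111001101010110111 → 0000011101101111001101010110111

0000011101101111001101010110111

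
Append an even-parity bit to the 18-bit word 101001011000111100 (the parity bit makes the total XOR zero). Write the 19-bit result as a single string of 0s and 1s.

1010010110001111001

XOR of the 18 data bits: 1⊕0⊕1⊕0⊕0⊕1⊕0⊕1⊕1⊕0⊕0⊕0⊕1⊕1⊕1⊕1⊕0⊕0 = 1
Parity bit = 1 (so all 19 bits XOR to 0).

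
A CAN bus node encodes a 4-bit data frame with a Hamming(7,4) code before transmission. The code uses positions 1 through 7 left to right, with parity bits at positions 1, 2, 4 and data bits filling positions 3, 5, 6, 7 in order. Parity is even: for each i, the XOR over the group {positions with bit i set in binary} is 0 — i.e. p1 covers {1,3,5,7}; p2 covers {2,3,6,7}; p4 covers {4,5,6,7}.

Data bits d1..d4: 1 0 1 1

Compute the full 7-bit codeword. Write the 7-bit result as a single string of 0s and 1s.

0110011

Place data at non-parity positions: p1 p2 1 p4 0 1 1
p1 (pos 1,3,5,7): XOR of data positions = 1⊕0⊕1 = 0
p2 (pos 2,3,6,7): XOR of data positions = 1⊕1⊕1 = 1
p4 (pos 4,5,6,7): XOR of data positions = 0⊕1⊕1 = 0
Codeword: 0110011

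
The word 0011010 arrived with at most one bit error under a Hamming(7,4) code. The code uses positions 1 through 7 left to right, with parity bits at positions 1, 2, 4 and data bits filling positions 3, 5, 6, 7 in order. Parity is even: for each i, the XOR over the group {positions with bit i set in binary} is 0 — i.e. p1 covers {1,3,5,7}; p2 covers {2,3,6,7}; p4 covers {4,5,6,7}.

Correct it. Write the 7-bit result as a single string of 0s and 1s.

s1 (pos 1,3,5,7): 0⊕1⊕0⊕0 = 1
s2 (pos 2,3,6,7): 0⊕1⊕1⊕0 = 0
s4 (pos 4,5,6,7): 1⊕0⊕1⊕0 = 0
Syndrome s4…s1 = 001 → error at position 1.
Flip position 1: 0011010 → 1011010

1011010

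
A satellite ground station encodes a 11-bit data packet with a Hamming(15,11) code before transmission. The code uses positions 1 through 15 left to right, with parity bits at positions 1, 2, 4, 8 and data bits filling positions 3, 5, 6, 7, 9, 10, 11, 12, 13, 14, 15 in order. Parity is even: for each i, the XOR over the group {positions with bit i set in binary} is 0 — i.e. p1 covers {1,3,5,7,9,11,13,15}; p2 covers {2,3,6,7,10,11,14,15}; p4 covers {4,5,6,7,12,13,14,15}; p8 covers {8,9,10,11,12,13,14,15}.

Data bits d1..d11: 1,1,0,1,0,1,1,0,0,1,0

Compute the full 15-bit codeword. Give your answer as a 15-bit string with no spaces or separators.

011110110110010

Place data at non-parity positions: p1 p2 1 p4 1 0 1 p8 0 1 1 0 0 1 0
p1 (pos 1,3,5,7,9,11,13,15): XOR of data positions = 1⊕1⊕1⊕0⊕1⊕0⊕0 = 0
p2 (pos 2,3,6,7,10,11,14,15): XOR of data positions = 1⊕0⊕1⊕1⊕1⊕1⊕0 = 1
p4 (pos 4,5,6,7,12,13,14,15): XOR of data positions = 1⊕0⊕1⊕0⊕0⊕1⊕0 = 1
p8 (pos 8,9,10,11,12,13,14,15): XOR of data positions = 0⊕1⊕1⊕0⊕0⊕1⊕0 = 1
Codeword: 011110110110010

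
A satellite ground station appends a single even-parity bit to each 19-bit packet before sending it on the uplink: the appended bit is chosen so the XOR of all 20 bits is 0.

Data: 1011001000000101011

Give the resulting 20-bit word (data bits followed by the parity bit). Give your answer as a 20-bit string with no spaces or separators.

10110010000001010110

XOR of the 19 data bits: 1⊕0⊕1⊕1⊕0⊕0⊕1⊕0⊕0⊕0⊕0⊕0⊕0⊕1⊕0⊕1⊕0⊕1⊕1 = 0
Parity bit = 0 (so all 20 bits XOR to 0).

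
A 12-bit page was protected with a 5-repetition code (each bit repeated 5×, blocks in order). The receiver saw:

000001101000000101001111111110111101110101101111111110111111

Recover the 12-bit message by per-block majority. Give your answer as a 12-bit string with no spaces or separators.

Block 1 (00000): 0 ones → 0
Block 2 (11010): 3 ones → 1
Block 3 (00000): 0 ones → 0
Block 4 (10100): 2 ones → 0
Block 5 (11111): 5 ones → 1
Block 6 (11110): 4 ones → 1
Block 7 (11110): 4 ones → 1
Block 8 (11101): 4 ones → 1
Block 9 (01101): 3 ones → 1
Block 10 (11111): 5 ones → 1
Block 11 (11101): 4 ones → 1
Block 12 (11111): 5 ones → 1

010011111111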